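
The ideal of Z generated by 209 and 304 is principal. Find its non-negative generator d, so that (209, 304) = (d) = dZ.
In the PID Z, (a, b) is generated by gcd(a, b). Compute gcd(304, 209) with the extended Euclidean algorithm, tracking rows (r, s, t) with s·304 + t·209 = r:
  row A: (304, 1, 0)   [1·304 + 0·209 = 304]
  row B: (209, 0, 1)   [0·304 + 1·209 = 209]
  304 = 1·209 + 95   → row C = row A − 1·row B = (95, 1, −1)   [check: 1·304 − 1·209 = 95]
  209 = 2·95 + 19   → row D = row B − 2·row C = (19, −2, 3)   [check: −2·304 + 3·209 = 19]
  95 = 5·19 + 0   → remainder 0, stop. gcd = 19 (last nonzero row D).
So gcd(209, 304) = 19, with Bézout identity −2·304 + 3·209 = 19. Containment (⊇): the Bézout identity exhibits 19 as an element of (209, 304), giving (19) ⊆ (209, 304). Containment (⊆): since 19 | 209 and 19 | 304 (209 = 19·11, 304 = 19·16), every Z-linear combination of 209 and 304 is divisible by 19, so (209, 304) ⊆ (19). Therefore (209, 304) = (19), d = 19.

Final answer: (209, 304) = (19); d = 19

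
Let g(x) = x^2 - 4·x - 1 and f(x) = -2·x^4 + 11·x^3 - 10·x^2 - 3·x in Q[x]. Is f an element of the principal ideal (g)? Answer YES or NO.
In Q[x] the ideal (g) consists of all multiples of g, so f ∈ (g) iff g | f, i.e. iff the remainder of f on division by g is 0. Divide f by g (g is monic, so eliminate the leading term of the running remainder at each step):
  leading term -2·x^4: subtract (-2·x^2)·g(x) = -2·x^4 + 8·x^3 + 2·x^2, leaving 3·x^3 - 12·x^2 - 3·x
  leading term 3·x^3: subtract (3·x)·g(x) = 3·x^3 - 12·x^2 - 3·x, leaving 0
The remainder is 0, so f(x) = g(x) · h(x) with h(x) = -2·x^2 + 3·x. Hence g | f, i.e. f ∈ (g).

Final answer: YES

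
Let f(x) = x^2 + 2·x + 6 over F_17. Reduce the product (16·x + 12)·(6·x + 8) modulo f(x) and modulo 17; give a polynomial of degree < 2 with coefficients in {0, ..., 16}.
Multiply as integer polynomials: a · b = 96·x^2 + 200·x + 96. Reducing coefficients mod 17: a · b ≡ 11·x^2 + 13·x + 11. Now divide by f(x) = x^2 + 2·x + 6 in F_17[x], eliminating the leading term at each step:
  leading term 11·x^2: subtract (11)·f(x) = 11·x^2 + 5·x + 15, leaving 8·x + 13 (coefficients mod 17)
The degree is now < 2, so this is the remainder. Hence a · b ≡ 8·x + 13 in F_17[x]/(f).

Final answer: a · b ≡ 8·x + 13 (mod f(x))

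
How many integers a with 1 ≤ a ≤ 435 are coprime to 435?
224

The number of a ∈ {1, ..., 435} with gcd(a, 435) = 1 is by definition Euler's totient φ(435). φ is multiplicative, with φ(p^e) = p^e − p^(e−1). Factorise 435 = 3 · 5 · 29. Then
  φ(435) = (3 − 1) · (5 − 1) · (29 − 1) = 2 · 4 · 28 = 224.
So there are 224 such integers.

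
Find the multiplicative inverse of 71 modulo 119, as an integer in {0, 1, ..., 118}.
Apply the extended Euclidean algorithm to (119, 71), tracking rows (r, s, t) with s·119 + t·71 = r. Each division r_prev = q·r_cur + r_new produces the new row as (previous row) − q·(current row):
  row A: (119, 1, 0)   [1·119 + 0·71 = 119]
  row B: (71, 0, 1)   [0·119 + 1·71 = 71]
  119 = 1·71 + 48   → row C = row A − 1·row B = (48, 1, −1)   [check: 1·119 − 1·71 = 48]
  71 = 1·48 + 23   → row D = row B − 1·row C = (23, −1, 2)   [check: −1·119 + 2·71 = 23]
  48 = 2·23 + 2   → row E = row C − 2·row D = (2, 3, −5)   [check: 3·119 − 5·71 = 2]
  23 = 11·2 + 1   → row F = row D − 11·row E = (1, −34, 57)   [check: −34·119 + 57·71 = 1]
  2 = 2·1 + 0   → remainder 0, stop. gcd = 1 (last nonzero row F).
The gcd is 1, so 71 is invertible mod 119. The last nonzero row gives −34·119 + 57·71 = 1, so t = 57. So 71^(−1) ≡ 57 (mod 119). Verify: 71 · 57 = 4047 ≡ 1 (mod 119). ✓

Final answer: 71^(−1) ≡ 57 (mod 119)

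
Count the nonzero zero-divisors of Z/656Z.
Z/656Z has 335 nonzero zero-divisors

In Z/656Z each nonzero element is either a unit (gcd with 656 is 1) or a zero-divisor (gcd > 1). The number of units is φ(656): factorise 656 = 2^4 · 41, so φ(656) = (2^4 − 2^3) · (41 − 1) = 8 · 40 = 320. The nonzero elements number 656 − 1 = 655. Hence the nonzero zero-divisors number 655 − 320 = 335.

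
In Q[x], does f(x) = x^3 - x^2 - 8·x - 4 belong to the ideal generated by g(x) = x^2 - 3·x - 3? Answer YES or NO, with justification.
In Q[x] the ideal (g) consists of all multiples of g, so f ∈ (g) iff g | f, i.e. iff the remainder of f on division by g is 0. Divide f by g (g is monic, so eliminate the leading term of the running remainder at each step):
  leading term x^3: subtract (x)·g(x) = x^3 - 3·x^2 - 3·x, leaving 2·x^2 - 5·x - 4
  leading term 2·x^2: subtract (2)·g(x) = 2·x^2 - 6·x - 6, leaving x + 2
The remainder r(x) = x + 2 ≠ 0 (and deg r < deg g), so g ∤ f, i.e. f ∉ (g).

Final answer: NO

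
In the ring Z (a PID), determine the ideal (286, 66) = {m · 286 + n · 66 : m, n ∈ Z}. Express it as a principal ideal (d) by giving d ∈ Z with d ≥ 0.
In the PID Z, (a, b) is generated by gcd(a, b). Compute gcd(286, 66) with the extended Euclidean algorithm, tracking rows (r, s, t) with s·286 + t·66 = r:
  row A: (286, 1, 0)   [1·286 + 0·66 = 286]
  row B: (66, 0, 1)   [0·286 + 1·66 = 66]
  286 = 4·66 + 22   → row C = row A − 4·row B = (22, 1, −4)   [check: 1·286 − 4·66 = 22]
  66 = 3·22 + 0   → remainder 0, stop. gcd = 22 (last nonzero row C).
So gcd(286, 66) = 22, with Bézout identity 1·286 − 4·66 = 22. Containment (⊇): the Bézout identity exhibits 22 as an element of (286, 66), giving (22) ⊆ (286, 66). Containment (⊆): since 22 | 286 and 22 | 66 (286 = 22·13, 66 = 22·3), every Z-linear combination of 286 and 66 is divisible by 22, so (286, 66) ⊆ (22). Therefore (286, 66) = (22), d = 22.

Final answer: (286, 66) = (22); d = 22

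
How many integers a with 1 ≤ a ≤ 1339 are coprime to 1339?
1224

The number of a ∈ {1, ..., 1339} with gcd(a, 1339) = 1 is by definition Euler's totient φ(1339). φ is multiplicative, with φ(p^e) = p^e − p^(e−1). Factorise 1339 = 13 · 103. Then
  φ(1339) = (13 − 1) · (103 − 1) = 12 · 102 = 1224.
So there are 1224 such integers.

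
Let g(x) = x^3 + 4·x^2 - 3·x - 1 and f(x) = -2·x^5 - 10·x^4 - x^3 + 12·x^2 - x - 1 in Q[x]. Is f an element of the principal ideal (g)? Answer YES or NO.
YES

In Q[x] the ideal (g) consists of all multiples of g, so f ∈ (g) iff g | f, i.e. iff the remainder of f on division by g is 0. Divide f by g (g is monic, so eliminate the leading term of the running remainder at each step):
  leading term -2·x^5: subtract (-2·x^2)·g(x) = -2·x^5 - 8·x^4 + 6·x^3 + 2·x^2, leaving -2·x^4 - 7·x^3 + 10·x^2 - x - 1
  leading term -2·x^4: subtract (-2·x)·g(x) = -2·x^4 - 8·x^3 + 6·x^2 + 2·x, leaving x^3 + 4·x^2 - 3·x - 1
  leading term x^3: subtract (1)·g(x) = x^3 + 4·x^2 - 3·x - 1, leaving 0
The remainder is 0, so f(x) = g(x) · h(x) with h(x) = -2·x^2 - 2·x + 1. Hence g | f, i.e. f ∈ (g).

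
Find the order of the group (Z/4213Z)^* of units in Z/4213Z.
(Z/4213Z)^* consists of the classes a with gcd(a, 4213) = 1, so its order is φ(4213). φ is multiplicative, with φ(p^e) = p^e − p^(e−1). Factorise 4213 = 11 · 383. Then
  φ(4213) = (11 − 1) · (383 − 1) = 10 · 382 = 3820.
Thus |(Z/4213Z)^*| = 3820.

Final answer: |(Z/4213Z)^*| = 3820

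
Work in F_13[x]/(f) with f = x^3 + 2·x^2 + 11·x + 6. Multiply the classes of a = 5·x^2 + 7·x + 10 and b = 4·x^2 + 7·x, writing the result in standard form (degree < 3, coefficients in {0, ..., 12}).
a · b ≡ 5·x^2 + 9·x + 5 (mod f(x))

Multiply as integer polynomials: a · b = 20·x^4 + 63·x^3 + 89·x^2 + 70·x. Reducing coefficients mod 13: a · b ≡ 7·x^4 + 11·x^3 + 11·x^2 + 5·x. Now divide by f(x) = x^3 + 2·x^2 + 11·x + 6 in F_13[x], eliminating the leading term at each step:
  leading term 7·x^4: subtract (7·x)·f(x) = 7·x^4 + x^3 + 12·x^2 + 3·x, leaving 10·x^3 + 12·x^2 + 2·x (coefficients mod 13)
  leading term 10·x^3: subtract (10)·f(x) = 10·x^3 + 7·x^2 + 6·x + 8, leaving 5·x^2 + 9·x + 5 (coefficients mod 13)
The degree is now < 3, so this is the remainder. Hence a · b ≡ 5·x^2 + 9·x + 5 in F_13[x]/(f).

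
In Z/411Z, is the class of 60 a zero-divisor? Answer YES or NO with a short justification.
gcd(60, 411) = 3 > 1, so 60 is not a unit in Z/411Z. In Z/nZ every nonzero non-unit is a zero-divisor: explicitly, take b = 411/gcd = 137 ≠ 0 (mod 411); then 60·137 = 8220 = 20·411, i.e. 60·137 ≡ 0 (mod 411). So 60 is a zero-divisor.

Final answer: YES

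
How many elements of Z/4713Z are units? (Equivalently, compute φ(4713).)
Z/4713Z has φ(4713) = 3140 units

An element a ∈ Z/4713Z is a unit iff gcd(a, 4713) = 1, so the number of units is φ(4713). φ is multiplicative, with φ(p^e) = p^e − p^(e−1). Factorise 4713 = 3 · 1571. Then
  φ(4713) = (3 − 1) · (1571 − 1) = 2 · 1570 = 3140.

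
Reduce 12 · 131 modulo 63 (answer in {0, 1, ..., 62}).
Reduce the factors first: 131 ≡ 5 (mod 63), so 12 · 131 ≡ 12 · 5 (mod 63). 12 · 5 = 60. Dividing by 63: 60 = 0·63 + 60. So (12 · 131) mod 63 = 60.

Final answer: 60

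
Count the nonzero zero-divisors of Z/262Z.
In Z/262Z each nonzero element is either a unit (gcd with 262 is 1) or a zero-divisor (gcd > 1). The number of units is φ(262): factorise 262 = 2 · 131, so φ(262) = (2 − 1) · (131 − 1) = 1 · 130 = 130. The nonzero elements number 262 − 1 = 261. Hence the nonzero zero-divisors number 261 − 130 = 131.

Final answer: Z/262Z has 131 nonzero zero-divisors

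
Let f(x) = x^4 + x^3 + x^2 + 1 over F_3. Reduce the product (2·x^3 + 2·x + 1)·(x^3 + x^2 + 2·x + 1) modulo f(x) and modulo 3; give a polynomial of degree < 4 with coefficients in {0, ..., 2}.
Multiply as integer polynomials: a · b = 2·x^6 + 2·x^5 + 6·x^4 + 5·x^3 + 5·x^2 + 4·x + 1. Reducing coefficients mod 3: a · b ≡ 2·x^6 + 2·x^5 + 2·x^3 + 2·x^2 + x + 1. Now divide by f(x) = x^4 + x^3 + x^2 + 1 in F_3[x], eliminating the leading term at each step:
  leading term 2·x^6: subtract (2·x^2)·f(x) = 2·x^6 + 2·x^5 + 2·x^4 + 2·x^2, leaving x^4 + 2·x^3 + x + 1 (coefficients mod 3)
  leading term x^4: subtract (1)·f(x) = x^4 + x^3 + x^2 + 1, leaving x^3 + 2·x^2 + x (coefficients mod 3)
The degree is now < 4, so this is the remainder. Hence a · b ≡ x^3 + 2·x^2 + x in F_3[x]/(f).

Final answer: a · b ≡ x^3 + 2·x^2 + x (mod f(x))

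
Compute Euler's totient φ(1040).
φ is multiplicative, with φ(p^e) = p^e − p^(e−1). Factorise 1040 = 2^4 · 5 · 13. Then
  φ(1040) = (2^4 − 2^3) · (5 − 1) · (13 − 1) = 8 · 4 · 12 = 384.

Final answer: φ(1040) = 384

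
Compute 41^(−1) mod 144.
41^(−1) ≡ 137 (mod 144)

Apply the extended Euclidean algorithm to (144, 41), tracking rows (r, s, t) with s·144 + t·41 = r. Each division r_prev = q·r_cur + r_new produces the new row as (previous row) − q·(current row):
  row A: (144, 1, 0)   [1·144 + 0·41 = 144]
  row B: (41, 0, 1)   [0·144 + 1·41 = 41]
  144 = 3·41 + 21   → row C = row A − 3·row B = (21, 1, −3)   [check: 1·144 − 3·41 = 21]
  41 = 1·21 + 20   → row D = row B − 1·row C = (20, −1, 4)   [check: −1·144 + 4·41 = 20]
  21 = 1·20 + 1   → row E = row C − 1·row D = (1, 2, −7)   [check: 2·144 − 7·41 = 1]
  20 = 20·1 + 0   → remainder 0, stop. gcd = 1 (last nonzero row E).
The gcd is 1, so 41 is invertible mod 144. The last nonzero row gives 2·144 − 7·41 = 1, so t = −7. So 41^(−1) ≡ −7 ≡ 137 (mod 144). Verify: 41 · 137 = 5617 ≡ 1 (mod 144). ✓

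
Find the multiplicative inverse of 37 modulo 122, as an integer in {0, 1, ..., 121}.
Apply the extended Euclidean algorithm to (122, 37), tracking rows (r, s, t) with s·122 + t·37 = r. Each division r_prev = q·r_cur + r_new produces the new row as (previous row) − q·(current row):
  row A: (122, 1, 0)   [1·122 + 0·37 = 122]
  row B: (37, 0, 1)   [0·122 + 1·37 = 37]
  122 = 3·37 + 11   → row C = row A − 3·row B = (11, 1, −3)   [check: 1·122 − 3·37 = 11]
  37 = 3·11 + 4   → row D = row B − 3·row C = (4, −3, 10)   [check: −3·122 + 10·37 = 4]
  11 = 2·4 + 3   → row E = row C − 2·row D = (3, 7, −23)   [check: 7·122 − 23·37 = 3]
  4 = 1·3 + 1   → row F = row D − 1·row E = (1, −10, 33)   [check: −10·122 + 33·37 = 1]
  3 = 3·1 + 0   → remainder 0, stop. gcd = 1 (last nonzero row F).
The gcd is 1, so 37 is invertible mod 122. The last nonzero row gives −10·122 + 33·37 = 1, so t = 33. So 37^(−1) ≡ 33 (mod 122). Verify: 37 · 33 = 1221 ≡ 1 (mod 122). ✓

Final answer: 37^(−1) ≡ 33 (mod 122)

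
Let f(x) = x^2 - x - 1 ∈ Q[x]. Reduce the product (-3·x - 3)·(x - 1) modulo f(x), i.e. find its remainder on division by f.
First multiply in Q[x] without reducing: a · b = 3 - 3·x^2. Now divide by f(x) = x^2 - x - 1, eliminating the leading term at each step:
  leading term -3·x^2: subtract (-3)·f(x) = -3·x^2 + 3·x + 3, leaving -3·x
The degree is now < 2, so this is the remainder. Hence a · b ≡ -3·x in Q[x]/(f).

Final answer: a · b ≡ -3·x (mod f(x))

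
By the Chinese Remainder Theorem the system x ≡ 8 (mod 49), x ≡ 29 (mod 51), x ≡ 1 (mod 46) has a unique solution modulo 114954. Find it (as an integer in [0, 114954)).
x ≡ 45725 (mod 114954); the representative in [0, 114954) is 45725

The moduli 49, 51, 46 are pairwise coprime, so by the CRT there is a unique solution mod 49·51·46 = 114954.
Solve by successive substitution. Start with x ≡ 8 (mod 49).
  Combine with x ≡ 29 (mod 51): write x = 8 + 49·t and require 8 + 49·t ≡ 29 (mod 51), i.e. 49·t ≡ 29 − 8 ≡ 21 (mod 51). Since 49^(−1) ≡ 25 (mod 51), t ≡ 25·21 ≡ 15 (mod 51). So x ≡ 8 + 49·15 = 743 (mod 2499).
  Combine with x ≡ 1 (mod 46): write x = 743 + 2499·t and require 743 + 2499·t ≡ 1 (mod 46), i.e. 2499·t ≡ 1 − 743 ≡ 40 (mod 46). Since 2499^(−1) ≡ 43 (mod 46) (2499 ≡ 15 (mod 46)), t ≡ 43·40 ≡ 18 (mod 46). So x ≡ 743 + 2499·18 = 45725 (mod 114954).
Unique solution in [0, 114954): x = 45725.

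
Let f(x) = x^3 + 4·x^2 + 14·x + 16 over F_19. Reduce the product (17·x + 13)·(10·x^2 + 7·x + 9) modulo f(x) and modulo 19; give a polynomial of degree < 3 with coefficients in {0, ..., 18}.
a · b ≡ 6·x^2 + 11·x (mod f(x))

Multiply as integer polynomials: a · b = 170·x^3 + 249·x^2 + 244·x + 117. Reducing coefficients mod 19: a · b ≡ 18·x^3 + 2·x^2 + 16·x + 3. Now divide by f(x) = x^3 + 4·x^2 + 14·x + 16 in F_19[x], eliminating the leading term at each step:
  leading term 18·x^3: subtract (18)·f(x) = 18·x^3 + 15·x^2 + 5·x + 3, leaving 6·x^2 + 11·x (coefficients mod 19)
The degree is now < 3, so this is the remainder. Hence a · b ≡ 6·x^2 + 11·x in F_19[x]/(f).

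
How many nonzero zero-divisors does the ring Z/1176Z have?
In Z/1176Z each nonzero element is either a unit (gcd with 1176 is 1) or a zero-divisor (gcd > 1). The number of units is φ(1176): factorise 1176 = 2^3 · 3 · 7^2, so φ(1176) = (2^3 − 2^2) · (3 − 1) · (7^2 − 7^1) = 4 · 2 · 42 = 336. The nonzero elements number 1176 − 1 = 1175. Hence the nonzero zero-divisors number 1175 − 336 = 839.

Final answer: Z/1176Z has 839 nonzero zero-divisors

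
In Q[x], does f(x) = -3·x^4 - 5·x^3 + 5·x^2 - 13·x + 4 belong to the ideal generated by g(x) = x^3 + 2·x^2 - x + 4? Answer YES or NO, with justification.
YES

In Q[x] the ideal (g) consists of all multiples of g, so f ∈ (g) iff g | f, i.e. iff the remainder of f on division by g is 0. Divide f by g (g is monic, so eliminate the leading term of the running remainder at each step):
  leading term -3·x^4: subtract (-3·x)·g(x) = -3·x^4 - 6·x^3 + 3·x^2 - 12·x, leaving x^3 + 2·x^2 - x + 4
  leading term x^3: subtract (1)·g(x) = x^3 + 2·x^2 - x + 4, leaving 0
The remainder is 0, so f(x) = g(x) · h(x) with h(x) = 1 - 3·x. Hence g | f, i.e. f ∈ (g).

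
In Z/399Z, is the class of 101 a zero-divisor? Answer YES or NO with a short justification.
NO

gcd(101, 399) = 1, so 101 is a unit in Z/399Z (it has a multiplicative inverse). A unit cannot be a zero-divisor: if 101·b ≡ 0 then multiplying both sides by 101^(−1) gives b ≡ 0. So 101 is not a zero-divisor.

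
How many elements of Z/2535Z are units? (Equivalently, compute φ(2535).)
Z/2535Z has φ(2535) = 1248 units

An element a ∈ Z/2535Z is a unit iff gcd(a, 2535) = 1, so the number of units is φ(2535). φ is multiplicative, with φ(p^e) = p^e − p^(e−1). Factorise 2535 = 3 · 5 · 13^2. Then
  φ(2535) = (3 − 1) · (5 − 1) · (13^2 − 13^1) = 2 · 4 · 156 = 1248.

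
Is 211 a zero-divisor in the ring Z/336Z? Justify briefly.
gcd(211, 336) = 1, so 211 is a unit in Z/336Z (it has a multiplicative inverse). A unit cannot be a zero-divisor: if 211·b ≡ 0 then multiplying both sides by 211^(−1) gives b ≡ 0. So 211 is not a zero-divisor.

Final answer: NO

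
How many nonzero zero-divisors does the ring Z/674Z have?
In Z/674Z each nonzero element is either a unit (gcd with 674 is 1) or a zero-divisor (gcd > 1). The number of units is φ(674): factorise 674 = 2 · 337, so φ(674) = (2 − 1) · (337 − 1) = 1 · 336 = 336. The nonzero elements number 674 − 1 = 673. Hence the nonzero zero-divisors number 673 − 336 = 337.

Final answer: Z/674Z has 337 nonzero zero-divisors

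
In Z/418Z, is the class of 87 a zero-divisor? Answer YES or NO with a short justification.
NO

gcd(87, 418) = 1, so 87 is a unit in Z/418Z (it has a multiplicative inverse). A unit cannot be a zero-divisor: if 87·b ≡ 0 then multiplying both sides by 87^(−1) gives b ≡ 0. So 87 is not a zero-divisor.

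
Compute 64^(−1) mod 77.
Apply the extended Euclidean algorithm to (77, 64), tracking rows (r, s, t) with s·77 + t·64 = r. Each division r_prev = q·r_cur + r_new produces the new row as (previous row) − q·(current row):
  row A: (77, 1, 0)   [1·77 + 0·64 = 77]
  row B: (64, 0, 1)   [0·77 + 1·64 = 64]
  77 = 1·64 + 13   → row C = row A − 1·row B = (13, 1, −1)   [check: 1·77 − 1·64 = 13]
  64 = 4·13 + 12   → row D = row B − 4·row C = (12, −4, 5)   [check: −4·77 + 5·64 = 12]
  13 = 1·12 + 1   → row E = row C − 1·row D = (1, 5, −6)   [check: 5·77 − 6·64 = 1]
  12 = 12·1 + 0   → remainder 0, stop. gcd = 1 (last nonzero row E).
The gcd is 1, so 64 is invertible mod 77. The last nonzero row gives 5·77 − 6·64 = 1, so t = −6. So 64^(−1) ≡ −6 ≡ 71 (mod 77). Verify: 64 · 71 = 4544 ≡ 1 (mod 77). ✓

Final answer: 64^(−1) ≡ 71 (mod 77)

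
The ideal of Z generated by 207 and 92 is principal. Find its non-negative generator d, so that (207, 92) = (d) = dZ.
In the PID Z, (a, b) is generated by gcd(a, b). Compute gcd(207, 92) with the extended Euclidean algorithm, tracking rows (r, s, t) with s·207 + t·92 = r:
  row A: (207, 1, 0)   [1·207 + 0·92 = 207]
  row B: (92, 0, 1)   [0·207 + 1·92 = 92]
  207 = 2·92 + 23   → row C = row A − 2·row B = (23, 1, −2)   [check: 1·207 − 2·92 = 23]
  92 = 4·23 + 0   → remainder 0, stop. gcd = 23 (last nonzero row C).
So gcd(207, 92) = 23, with Bézout identity 1·207 − 2·92 = 23. Containment (⊇): the Bézout identity exhibits 23 as an element of (207, 92), giving (23) ⊆ (207, 92). Containment (⊆): since 23 | 207 and 23 | 92 (207 = 23·9, 92 = 23·4), every Z-linear combination of 207 and 92 is divisible by 23, so (207, 92) ⊆ (23). Therefore (207, 92) = (23), d = 23.

Final answer: (207, 92) = (23); d = 23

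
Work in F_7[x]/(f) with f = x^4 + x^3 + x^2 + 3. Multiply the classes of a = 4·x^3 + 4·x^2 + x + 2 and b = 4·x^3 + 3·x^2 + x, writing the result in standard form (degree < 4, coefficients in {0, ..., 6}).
a · b ≡ 4·x^3 + 2·x^2 + x + 3 (mod f(x))

Multiply as integer polynomials: a · b = 16·x^6 + 28·x^5 + 20·x^4 + 15·x^3 + 7·x^2 + 2·x. Reducing coefficients mod 7: a · b ≡ 2·x^6 + 6·x^4 + x^3 + 2·x. Now divide by f(x) = x^4 + x^3 + x^2 + 3 in F_7[x], eliminating the leading term at each step:
  leading term 2·x^6: subtract (2·x^2)·f(x) = 2·x^6 + 2·x^5 + 2·x^4 + 6·x^2, leaving 5·x^5 + 4·x^4 + x^3 + x^2 + 2·x (coefficients mod 7)
  leading term 5·x^5: subtract (5·x)·f(x) = 5·x^5 + 5·x^4 + 5·x^3 + x, leaving 6·x^4 + 3·x^3 + x^2 + x (coefficients mod 7)
  leading term 6·x^4: subtract (6)·f(x) = 6·x^4 + 6·x^3 + 6·x^2 + 4, leaving 4·x^3 + 2·x^2 + x + 3 (coefficients mod 7)
The degree is now < 4, so this is the remainder. Hence a · b ≡ 4·x^3 + 2·x^2 + x + 3 in F_7[x]/(f).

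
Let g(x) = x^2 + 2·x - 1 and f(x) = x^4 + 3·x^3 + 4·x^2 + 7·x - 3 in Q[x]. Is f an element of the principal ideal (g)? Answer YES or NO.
In Q[x] the ideal (g) consists of all multiples of g, so f ∈ (g) iff g | f, i.e. iff the remainder of f on division by g is 0. Divide f by g (g is monic, so eliminate the leading term of the running remainder at each step):
  leading term x^4: subtract (x^2)·g(x) = x^4 + 2·x^3 - x^2, leaving x^3 + 5·x^2 + 7·x - 3
  leading term x^3: subtract (x)·g(x) = x^3 + 2·x^2 - x, leaving 3·x^2 + 8·x - 3
  leading term 3·x^2: subtract (3)·g(x) = 3·x^2 + 6·x - 3, leaving 2·x
The remainder r(x) = 2·x ≠ 0 (and deg r < deg g), so g ∤ f, i.e. f ∉ (g).

Final answer: NO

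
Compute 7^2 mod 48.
1

Use repeated squaring. Binary(2) = 10. Walk through the bits of the exponent 2 left-to-right: at each bit after the leading one, square the running value, then multiply by 7 if the bit is 1 (always reducing mod 48):
  bit 1 = 1 (leading): start with 7.
  bit 2 = 0: square 7^2 = 49 ≡ 1 (mod 48).
Final value: 7^2 ≡ 1 (mod 48).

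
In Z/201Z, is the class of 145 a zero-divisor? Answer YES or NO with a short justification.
gcd(145, 201) = 1, so 145 is a unit in Z/201Z (it has a multiplicative inverse). A unit cannot be a zero-divisor: if 145·b ≡ 0 then multiplying both sides by 145^(−1) gives b ≡ 0. So 145 is not a zero-divisor.

Final answer: NO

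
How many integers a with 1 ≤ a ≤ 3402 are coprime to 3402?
972

The number of a ∈ {1, ..., 3402} with gcd(a, 3402) = 1 is by definition Euler's totient φ(3402). φ is multiplicative, with φ(p^e) = p^e − p^(e−1). Factorise 3402 = 2 · 3^5 · 7. Then
  φ(3402) = (2 − 1) · (3^5 − 3^4) · (7 − 1) = 1 · 162 · 6 = 972.
So there are 972 such integers.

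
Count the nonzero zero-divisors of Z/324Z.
In Z/324Z each nonzero element is either a unit (gcd with 324 is 1) or a zero-divisor (gcd > 1). The number of units is φ(324): factorise 324 = 2^2 · 3^4, so φ(324) = (2^2 − 2^1) · (3^4 − 3^3) = 2 · 54 = 108. The nonzero elements number 324 − 1 = 323. Hence the nonzero zero-divisors number 323 − 108 = 215.

Final answer: Z/324Z has 215 nonzero zero-divisors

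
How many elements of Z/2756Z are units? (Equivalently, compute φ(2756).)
An element a ∈ Z/2756Z is a unit iff gcd(a, 2756) = 1, so the number of units is φ(2756). φ is multiplicative, with φ(p^e) = p^e − p^(e−1). Factorise 2756 = 2^2 · 13 · 53. Then
  φ(2756) = (2^2 − 2^1) · (13 − 1) · (53 − 1) = 2 · 12 · 52 = 1248.

Final answer: Z/2756Z has φ(2756) = 1248 units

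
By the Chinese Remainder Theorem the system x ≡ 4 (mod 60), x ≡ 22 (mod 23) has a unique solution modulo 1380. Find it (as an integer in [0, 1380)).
x ≡ 1264 (mod 1380); the representative in [0, 1380) is 1264

The moduli 60, 23 are pairwise coprime, so by the CRT there is a unique solution mod 60·23 = 1380.
Solve by successive substitution. Start with x ≡ 4 (mod 60).
  Combine with x ≡ 22 (mod 23): write x = 4 + 60·t and require 4 + 60·t ≡ 22 (mod 23), i.e. 60·t ≡ 22 − 4 ≡ 18 (mod 23). Since 60^(−1) ≡ 5 (mod 23) (60 ≡ 14 (mod 23)), t ≡ 5·18 ≡ 21 (mod 23). So x ≡ 4 + 60·21 = 1264 (mod 1380).
Unique solution in [0, 1380): x = 1264.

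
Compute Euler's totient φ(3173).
φ is multiplicative, with φ(p^e) = p^e − p^(e−1). Factorise 3173 = 19 · 167. Then
  φ(3173) = (19 − 1) · (167 − 1) = 18 · 166 = 2988.

Final answer: φ(3173) = 2988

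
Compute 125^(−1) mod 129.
Apply the extended Euclidean algorithm to (129, 125), tracking rows (r, s, t) with s·129 + t·125 = r. Each division r_prev = q·r_cur + r_new produces the new row as (previous row) − q·(current row):
  row A: (129, 1, 0)   [1·129 + 0·125 = 129]
  row B: (125, 0, 1)   [0·129 + 1·125 = 125]
  129 = 1·125 + 4   → row C = row A − 1·row B = (4, 1, −1)   [check: 1·129 − 1·125 = 4]
  125 = 31·4 + 1   → row D = row B − 31·row C = (1, −31, 32)   [check: −31·129 + 32·125 = 1]
  4 = 4·1 + 0   → remainder 0, stop. gcd = 1 (last nonzero row D).
The gcd is 1, so 125 is invertible mod 129. The last nonzero row gives −31·129 + 32·125 = 1, so t = 32. So 125^(−1) ≡ 32 (mod 129). Verify: 125 · 32 = 4000 ≡ 1 (mod 129). ✓

Final answer: 125^(−1) ≡ 32 (mod 129)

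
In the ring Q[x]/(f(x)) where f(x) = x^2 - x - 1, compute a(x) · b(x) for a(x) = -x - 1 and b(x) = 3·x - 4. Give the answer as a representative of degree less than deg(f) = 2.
a · b ≡ 1 - 2·x (mod f(x))

First multiply in Q[x] without reducing: a · b = -3·x^2 + x + 4. Now divide by f(x) = x^2 - x - 1, eliminating the leading term at each step:
  leading term -3·x^2: subtract (-3)·f(x) = -3·x^2 + 3·x + 3, leaving 1 - 2·x
The degree is now < 2, so this is the remainder. Hence a · b ≡ 1 - 2·x in Q[x]/(f).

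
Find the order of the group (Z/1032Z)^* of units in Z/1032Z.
|(Z/1032Z)^*| = 336

(Z/1032Z)^* consists of the classes a with gcd(a, 1032) = 1, so its order is φ(1032). φ is multiplicative, with φ(p^e) = p^e − p^(e−1). Factorise 1032 = 2^3 · 3 · 43. Then
  φ(1032) = (2^3 − 2^2) · (3 − 1) · (43 − 1) = 4 · 2 · 42 = 336.
Thus |(Z/1032Z)^*| = 336.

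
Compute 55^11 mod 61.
17

Use repeated squaring. Binary(11) = 1011. Walk through the bits of the exponent 11 left-to-right: at each bit after the leading one, square the running value, then multiply by 55 if the bit is 1 (always reducing mod 61):
  bit 1 = 1 (leading): start with 55.
  bit 2 = 0: square 55^2 = 3025 ≡ 36 (mod 61).
  bit 3 = 1: square 36^2 = 1296 ≡ 15; bit is 1, so multiply 15·55 = 825 ≡ 32 (mod 61).
  bit 4 = 1: square 32^2 = 1024 ≡ 48; bit is 1, so multiply 48·55 = 2640 ≡ 17 (mod 61).
Final value: 55^11 ≡ 17 (mod 61).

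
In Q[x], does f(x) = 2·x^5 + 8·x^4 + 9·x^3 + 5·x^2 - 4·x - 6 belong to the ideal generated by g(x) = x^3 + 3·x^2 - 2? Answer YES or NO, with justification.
YES

In Q[x] the ideal (g) consists of all multiples of g, so f ∈ (g) iff g | f, i.e. iff the remainder of f on division by g is 0. Divide f by g (g is monic, so eliminate the leading term of the running remainder at each step):
  leading term 2·x^5: subtract (2·x^2)·g(x) = 2·x^5 + 6·x^4 - 4·x^2, leaving 2·x^4 + 9·x^3 + 9·x^2 - 4·x - 6
  leading term 2·x^4: subtract (2·x)·g(x) = 2·x^4 + 6·x^3 - 4·x, leaving 3·x^3 + 9·x^2 - 6
  leading term 3·x^3: subtract (3)·g(x) = 3·x^3 + 9·x^2 - 6, leaving 0
The remainder is 0, so f(x) = g(x) · h(x) with h(x) = 2·x^2 + 2·x + 3. Hence g | f, i.e. f ∈ (g).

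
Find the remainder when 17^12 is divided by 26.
Use repeated squaring. Binary(12) = 1100. Walk through the bits of the exponent 12 left-to-right: at each bit after the leading one, square the running value, then multiply by 17 if the bit is 1 (always reducing mod 26):
  bit 1 = 1 (leading): start with 17.
  bit 2 = 1: square 17^2 = 289 ≡ 3; bit is 1, so multiply 3·17 = 51 ≡ 25 (mod 26).
  bit 3 = 0: square 25^2 = 625 ≡ 1 (mod 26).
  bit 4 = 0: square 1^2 = 1 (mod 26).
Final value: 17^12 ≡ 1 (mod 26).

Final answer: 1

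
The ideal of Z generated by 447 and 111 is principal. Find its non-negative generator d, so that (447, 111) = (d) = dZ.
In the PID Z, (a, b) is generated by gcd(a, b). Compute gcd(447, 111) with the extended Euclidean algorithm, tracking rows (r, s, t) with s·447 + t·111 = r:
  row A: (447, 1, 0)   [1·447 + 0·111 = 447]
  row B: (111, 0, 1)   [0·447 + 1·111 = 111]
  447 = 4·111 + 3   → row C = row A − 4·row B = (3, 1, −4)   [check: 1·447 − 4·111 = 3]
  111 = 37·3 + 0   → remainder 0, stop. gcd = 3 (last nonzero row C).
So gcd(447, 111) = 3, with Bézout identity 1·447 − 4·111 = 3. Containment (⊇): the Bézout identity exhibits 3 as an element of (447, 111), giving (3) ⊆ (447, 111). Containment (⊆): since 3 | 447 and 3 | 111 (447 = 3·149, 111 = 3·37), every Z-linear combination of 447 and 111 is divisible by 3, so (447, 111) ⊆ (3). Therefore (447, 111) = (3), d = 3.

Final answer: (447, 111) = (3); d = 3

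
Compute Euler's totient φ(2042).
φ(2042) = 1020

φ is multiplicative, with φ(p^e) = p^e − p^(e−1). Factorise 2042 = 2 · 1021. Then
  φ(2042) = (2 − 1) · (1021 − 1) = 1 · 1020 = 1020.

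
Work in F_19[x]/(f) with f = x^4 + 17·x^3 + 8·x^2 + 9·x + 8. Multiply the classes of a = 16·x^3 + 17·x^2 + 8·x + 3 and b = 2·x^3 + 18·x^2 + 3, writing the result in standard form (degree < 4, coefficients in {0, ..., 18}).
a · b ≡ 18·x^3 + 7·x^2 + 15·x + 12 (mod f(x))

Multiply as integer polynomials: a · b = 32·x^6 + 322·x^5 + 322·x^4 + 198·x^3 + 105·x^2 + 24·x + 9. Reducing coefficients mod 19: a · b ≡ 13·x^6 + 18·x^5 + 18·x^4 + 8·x^3 + 10·x^2 + 5·x + 9. Now divide by f(x) = x^4 + 17·x^3 + 8·x^2 + 9·x + 8 in F_19[x], eliminating the leading term at each step:
  leading term 13·x^6: subtract (13·x^2)·f(x) = 13·x^6 + 12·x^5 + 9·x^4 + 3·x^3 + 9·x^2, leaving 6·x^5 + 9·x^4 + 5·x^3 + x^2 + 5·x + 9 (coefficients mod 19)
  leading term 6·x^5: subtract (6·x)·f(x) = 6·x^5 + 7·x^4 + 10·x^3 + 16·x^2 + 10·x, leaving 2·x^4 + 14·x^3 + 4·x^2 + 14·x + 9 (coefficients mod 19)
  leading term 2·x^4: subtract (2)·f(x) = 2·x^4 + 15·x^3 + 16·x^2 + 18·x + 16, leaving 18·x^3 + 7·x^2 + 15·x + 12 (coefficients mod 19)
The degree is now < 4, so this is the remainder. Hence a · b ≡ 18·x^3 + 7·x^2 + 15·x + 12 in F_19[x]/(f).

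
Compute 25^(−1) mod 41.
Apply the extended Euclidean algorithm to (41, 25), tracking rows (r, s, t) with s·41 + t·25 = r. Each division r_prev = q·r_cur + r_new produces the new row as (previous row) − q·(current row):
  row A: (41, 1, 0)   [1·41 + 0·25 = 41]
  row B: (25, 0, 1)   [0·41 + 1·25 = 25]
  41 = 1·25 + 16   → row C = row A − 1·row B = (16, 1, −1)   [check: 1·41 − 1·25 = 16]
  25 = 1·16 + 9   → row D = row B − 1·row C = (9, −1, 2)   [check: −1·41 + 2·25 = 9]
  16 = 1·9 + 7   → row E = row C − 1·row D = (7, 2, −3)   [check: 2·41 − 3·25 = 7]
  9 = 1·7 + 2   → row F = row D − 1·row E = (2, −3, 5)   [check: −3·41 + 5·25 = 2]
  7 = 3·2 + 1   → row G = row E − 3·row F = (1, 11, −18)   [check: 11·41 − 18·25 = 1]
  2 = 2·1 + 0   → remainder 0, stop. gcd = 1 (last nonzero row G).
The gcd is 1, so 25 is invertible mod 41. The last nonzero row gives 11·41 − 18·25 = 1, so t = −18. So 25^(−1) ≡ −18 ≡ 23 (mod 41). Verify: 25 · 23 = 575 ≡ 1 (mod 41). ✓

Final answer: 25^(−1) ≡ 23 (mod 41)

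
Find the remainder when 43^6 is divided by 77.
1

Use repeated squaring. Binary(6) = 110. Walk through the bits of the exponent 6 left-to-right: at each bit after the leading one, square the running value, then multiply by 43 if the bit is 1 (always reducing mod 77):
  bit 1 = 1 (leading): start with 43.
  bit 2 = 1: square 43^2 = 1849 ≡ 1; bit is 1, so multiply 1·43 = 43 (mod 77).
  bit 3 = 0: square 43^2 = 1849 ≡ 1 (mod 77).
Final value: 43^6 ≡ 1 (mod 77).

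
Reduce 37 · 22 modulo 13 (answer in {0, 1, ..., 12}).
8

Reduce the factors first: 37 ≡ 11, 22 ≡ 9 (mod 13), so 37 · 22 ≡ 11 · 9 (mod 13). 11 · 9 = 99. Dividing by 13: 99 = 7·13 + 8. So (37 · 22) mod 13 = 8.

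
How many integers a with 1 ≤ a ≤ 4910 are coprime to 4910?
The number of a ∈ {1, ..., 4910} with gcd(a, 4910) = 1 is by definition Euler's totient φ(4910). φ is multiplicative, with φ(p^e) = p^e − p^(e−1). Factorise 4910 = 2 · 5 · 491. Then
  φ(4910) = (2 − 1) · (5 − 1) · (491 − 1) = 1 · 4 · 490 = 1960.
So there are 1960 such integers.

Final answer: 1960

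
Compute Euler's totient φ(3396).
φ(3396) = 1128

φ is multiplicative, with φ(p^e) = p^e − p^(e−1). Factorise 3396 = 2^2 · 3 · 283. Then
  φ(3396) = (2^2 − 2^1) · (3 − 1) · (283 − 1) = 2 · 2 · 282 = 1128.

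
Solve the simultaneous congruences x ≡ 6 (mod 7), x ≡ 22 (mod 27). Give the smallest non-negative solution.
x ≡ 76 (mod 189); the representative in [0, 189) is 76

The moduli 7, 27 are pairwise coprime, so by the CRT there is a unique solution mod 7·27 = 189.
Solve by successive substitution. Start with x ≡ 6 (mod 7).
  Combine with x ≡ 22 (mod 27): write x = 6 + 7·t and require 6 + 7·t ≡ 22 (mod 27), i.e. 7·t ≡ 22 − 6 ≡ 16 (mod 27). Since 7^(−1) ≡ 4 (mod 27), t ≡ 4·16 ≡ 10 (mod 27). So x ≡ 6 + 7·10 = 76 (mod 189).
Unique solution in [0, 189): x = 76.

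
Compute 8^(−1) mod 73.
Apply the extended Euclidean algorithm to (73, 8), tracking rows (r, s, t) with s·73 + t·8 = r. Each division r_prev = q·r_cur + r_new produces the new row as (previous row) − q·(current row):
  row A: (73, 1, 0)   [1·73 + 0·8 = 73]
  row B: (8, 0, 1)   [0·73 + 1·8 = 8]
  73 = 9·8 + 1   → row C = row A − 9·row B = (1, 1, −9)   [check: 1·73 − 9·8 = 1]
  8 = 8·1 + 0   → remainder 0, stop. gcd = 1 (last nonzero row C).
The gcd is 1, so 8 is invertible mod 73. The last nonzero row gives 1·73 − 9·8 = 1, so t = −9. So 8^(−1) ≡ −9 ≡ 64 (mod 73). Verify: 8 · 64 = 512 ≡ 1 (mod 73). ✓

Final answer: 8^(−1) ≡ 64 (mod 73)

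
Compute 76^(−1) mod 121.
Apply the extended Euclidean algorithm to (121, 76), tracking rows (r, s, t) with s·121 + t·76 = r. Each division r_prev = q·r_cur + r_new produces the new row as (previous row) − q·(current row):
  row A: (121, 1, 0)   [1·121 + 0·76 = 121]
  row B: (76, 0, 1)   [0·121 + 1·76 = 76]
  121 = 1·76 + 45   → row C = row A − 1·row B = (45, 1, −1)   [check: 1·121 − 1·76 = 45]
  76 = 1·45 + 31   → row D = row B − 1·row C = (31, −1, 2)   [check: −1·121 + 2·76 = 31]
  45 = 1·31 + 14   → row E = row C − 1·row D = (14, 2, −3)   [check: 2·121 − 3·76 = 14]
  31 = 2·14 + 3   → row F = row D − 2·row E = (3, −5, 8)   [check: −5·121 + 8·76 = 3]
  14 = 4·3 + 2   → row G = row E − 4·row F = (2, 22, −35)   [check: 22·121 − 35·76 = 2]
  3 = 1·2 + 1   → row H = row F − 1·row G = (1, −27, 43)   [check: −27·121 + 43·76 = 1]
  2 = 2·1 + 0   → remainder 0, stop. gcd = 1 (last nonzero row H).
The gcd is 1, so 76 is invertible mod 121. The last nonzero row gives −27·121 + 43·76 = 1, so t = 43. So 76^(−1) ≡ 43 (mod 121). Verify: 76 · 43 = 3268 ≡ 1 (mod 121). ✓

Final answer: 76^(−1) ≡ 43 (mod 121)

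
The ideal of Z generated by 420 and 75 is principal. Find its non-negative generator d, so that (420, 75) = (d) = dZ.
In the PID Z, (a, b) is generated by gcd(a, b). Compute gcd(420, 75) with the extended Euclidean algorithm, tracking rows (r, s, t) with s·420 + t·75 = r:
  row A: (420, 1, 0)   [1·420 + 0·75 = 420]
  row B: (75, 0, 1)   [0·420 + 1·75 = 75]
  420 = 5·75 + 45   → row C = row A − 5·row B = (45, 1, −5)   [check: 1·420 − 5·75 = 45]
  75 = 1·45 + 30   → row D = row B − 1·row C = (30, −1, 6)   [check: −1·420 + 6·75 = 30]
  45 = 1·30 + 15   → row E = row C − 1·row D = (15, 2, −11)   [check: 2·420 − 11·75 = 15]
  30 = 2·15 + 0   → remainder 0, stop. gcd = 15 (last nonzero row E).
So gcd(420, 75) = 15, with Bézout identity 2·420 − 11·75 = 15. Containment (⊇): the Bézout identity exhibits 15 as an element of (420, 75), giving (15) ⊆ (420, 75). Containment (⊆): since 15 | 420 and 15 | 75 (420 = 15·28, 75 = 15·5), every Z-linear combination of 420 and 75 is divisible by 15, so (420, 75) ⊆ (15). Therefore (420, 75) = (15), d = 15.

Final answer: (420, 75) = (15); d = 15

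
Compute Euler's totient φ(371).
φ is multiplicative, with φ(p^e) = p^e − p^(e−1). Factorise 371 = 7 · 53. Then
  φ(371) = (7 − 1) · (53 − 1) = 6 · 52 = 312.

Final answer: φ(371) = 312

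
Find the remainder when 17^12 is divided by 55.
36

Use repeated squaring. Binary(12) = 1100. Walk through the bits of the exponent 12 left-to-right: at each bit after the leading one, square the running value, then multiply by 17 if the bit is 1 (always reducing mod 55):
  bit 1 = 1 (leading): start with 17.
  bit 2 = 1: square 17^2 = 289 ≡ 14; bit is 1, so multiply 14·17 = 238 ≡ 18 (mod 55).
  bit 3 = 0: square 18^2 = 324 ≡ 49 (mod 55).
  bit 4 = 0: square 49^2 = 2401 ≡ 36 (mod 55).
Final value: 17^12 ≡ 36 (mod 55).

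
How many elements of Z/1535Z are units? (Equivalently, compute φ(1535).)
An element a ∈ Z/1535Z is a unit iff gcd(a, 1535) = 1, so the number of units is φ(1535). φ is multiplicative, with φ(p^e) = p^e − p^(e−1). Factorise 1535 = 5 · 307. Then
  φ(1535) = (5 − 1) · (307 − 1) = 4 · 306 = 1224.

Final answer: Z/1535Z has φ(1535) = 1224 units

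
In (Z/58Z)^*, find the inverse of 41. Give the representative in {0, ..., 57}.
41^(−1) ≡ 17 (mod 58)

Apply the extended Euclidean algorithm to (58, 41), tracking rows (r, s, t) with s·58 + t·41 = r. Each division r_prev = q·r_cur + r_new produces the new row as (previous row) − q·(current row):
  row A: (58, 1, 0)   [1·58 + 0·41 = 58]
  row B: (41, 0, 1)   [0·58 + 1·41 = 41]
  58 = 1·41 + 17   → row C = row A − 1·row B = (17, 1, −1)   [check: 1·58 − 1·41 = 17]
  41 = 2·17 + 7   → row D = row B − 2·row C = (7, −2, 3)   [check: −2·58 + 3·41 = 7]
  17 = 2·7 + 3   → row E = row C − 2·row D = (3, 5, −7)   [check: 5·58 − 7·41 = 3]
  7 = 2·3 + 1   → row F = row D − 2·row E = (1, −12, 17)   [check: −12·58 + 17·41 = 1]
  3 = 3·1 + 0   → remainder 0, stop. gcd = 1 (last nonzero row F).
The gcd is 1, so 41 is invertible mod 58. The last nonzero row gives −12·58 + 17·41 = 1, so t = 17. So 41^(−1) ≡ 17 (mod 58). Verify: 41 · 17 = 697 ≡ 1 (mod 58). ✓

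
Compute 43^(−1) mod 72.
43^(−1) ≡ 67 (mod 72)

Apply the extended Euclidean algorithm to (72, 43), tracking rows (r, s, t) with s·72 + t·43 = r. Each division r_prev = q·r_cur + r_new produces the new row as (previous row) − q·(current row):
  row A: (72, 1, 0)   [1·72 + 0·43 = 72]
  row B: (43, 0, 1)   [0·72 + 1·43 = 43]
  72 = 1·43 + 29   → row C = row A − 1·row B = (29, 1, −1)   [check: 1·72 − 1·43 = 29]
  43 = 1·29 + 14   → row D = row B − 1·row C = (14, −1, 2)   [check: −1·72 + 2·43 = 14]
  29 = 2·14 + 1   → row E = row C − 2·row D = (1, 3, −5)   [check: 3·72 − 5·43 = 1]
  14 = 14·1 + 0   → remainder 0, stop. gcd = 1 (last nonzero row E).
The gcd is 1, so 43 is invertible mod 72. The last nonzero row gives 3·72 − 5·43 = 1, so t = −5. So 43^(−1) ≡ −5 ≡ 67 (mod 72). Verify: 43 · 67 = 2881 ≡ 1 (mod 72). ✓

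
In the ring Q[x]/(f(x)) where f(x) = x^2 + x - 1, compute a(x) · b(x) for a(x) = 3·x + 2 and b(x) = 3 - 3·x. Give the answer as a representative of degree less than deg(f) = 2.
First multiply in Q[x] without reducing: a · b = -9·x^2 + 3·x + 6. Now divide by f(x) = x^2 + x - 1, eliminating the leading term at each step:
  leading term -9·x^2: subtract (-9)·f(x) = -9·x^2 - 9·x + 9, leaving 12·x - 3
The degree is now < 2, so this is the remainder. Hence a · b ≡ 12·x - 3 in Q[x]/(f).

Final answer: a · b ≡ 12·x - 3 (mod f(x))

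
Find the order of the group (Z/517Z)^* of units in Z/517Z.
(Z/517Z)^* consists of the classes a with gcd(a, 517) = 1, so its order is φ(517). φ is multiplicative, with φ(p^e) = p^e − p^(e−1). Factorise 517 = 11 · 47. Then
  φ(517) = (11 − 1) · (47 − 1) = 10 · 46 = 460.
Thus |(Z/517Z)^*| = 460.

Final answer: |(Z/517Z)^*| = 460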